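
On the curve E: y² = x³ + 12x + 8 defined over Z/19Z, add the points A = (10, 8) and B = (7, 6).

(13, 9)

(10, 8) + (7, 6). λ = (6 - 8)/(7 - 10) ≡ 17/16 mod 19. 16⁻¹ ≡ 6 (mod 19) since 16·6 = 96 ≡ 1, so λ ≡ 7.
  x = λ² - 10 - 7 = 49 - 17 ≡ 13; y = λ·(10 - 13) - 8 ≡ 9. → (13, 9)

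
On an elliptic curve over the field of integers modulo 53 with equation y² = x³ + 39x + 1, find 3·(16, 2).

(47, 9)

Write Q = (16, 2).
Repeated addition: build up to 3Q.
2Q: tangent at (16, 2): λ = (3·16² + 39)/(2·2) ≡ 12/4. 4⁻¹ ≡ 40 (mod 53), so λ ≡ 12·40 ≡ 3.
  x = λ² - 16 - 16 = 9 - 32 ≡ 30; y = λ·(16 - 30) - 2 ≡ 9. → (30, 9)
3Q: (30, 9) + (16, 2). λ = (2 - 9)/(16 - 30) ≡ 46/39 mod 53. 39⁻¹ ≡ 34 (mod 53), so λ ≡ 27.
  x = λ² - 30 - 16 = 729 - 46 ≡ 47; y = λ·(30 - 47) - 9 ≡ 9. → (47, 9)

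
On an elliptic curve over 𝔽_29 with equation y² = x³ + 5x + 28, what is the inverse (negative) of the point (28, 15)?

(28, 14)

-(28, 15) = (28, -15 mod 29) = (28, 14).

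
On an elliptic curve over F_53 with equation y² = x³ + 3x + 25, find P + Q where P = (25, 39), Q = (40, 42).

(25, 39) + (40, 42). λ = (42 - 39)/(40 - 25) ≡ 3/15 mod 53. 15⁻¹ ≡ 46 (mod 53), so λ ≡ 32.
  x = λ² - 25 - 40 = 1024 - 65 ≡ 5; y = λ·(25 - 5) - 39 ≡ 18. → (5, 18)

(5, 18)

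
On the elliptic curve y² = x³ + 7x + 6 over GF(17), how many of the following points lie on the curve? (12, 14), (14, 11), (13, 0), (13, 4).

1

(12, 14): 14² ≡ 9, rhs ≡ 16 → off.
(14, 11): 11² ≡ 2, rhs ≡ 9 → off.
(13, 0): 0² ≡ 0, rhs ≡ 16 → off.
(13, 4): 4² ≡ 16, rhs ≡ 16 → on.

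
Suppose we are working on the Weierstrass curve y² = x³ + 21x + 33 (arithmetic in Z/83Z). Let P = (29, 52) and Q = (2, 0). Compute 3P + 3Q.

First 3P:
Repeated addition: build up to 3P.
2P: tangent at (29, 52): λ = (3·29² + 21)/(2·52) ≡ 54/21. 21⁻¹ ≡ 4 (mod 83) since 21·4 = 84 ≡ 1, so λ ≡ 54·4 ≡ 50.
  x = λ² - 29 - 29 = 2500 - 58 ≡ 35; y = λ·(29 - 35) - 52 ≡ 63. → (35, 63)
3P: (35, 63) + (29, 52). λ = (52 - 63)/(29 - 35) ≡ 72/77 mod 83. 77⁻¹ ≡ 69 (mod 83) since 77·69 = 5313 ≡ 1, so λ ≡ 71.
  x = λ² - 35 - 29 = 5041 - 64 ≡ 80; y = λ·(35 - 80) - 63 ≡ 62. → (80, 62)
3P = (80, 62).
Next 3Q:
Repeated addition: build up to 3Q.
2Q: (2, 0) + (2, 0): same x and y₁ ≡ -y₂, so the sum is O.
3Q: O + (2, 0) = (2, 0) (identity).
3Q = (2, 0).
Finally 3P + 3Q:
(80, 62) + (2, 0). λ = (0 - 62)/(2 - 80) ≡ 21/5 mod 83. 5⁻¹ ≡ 50 (mod 83) since 5·50 = 250 ≡ 1, so λ ≡ 54.
  x = λ² - 80 - 2 = 2916 - 82 ≡ 12; y = λ·(80 - 12) - 62 ≡ 41. → (12, 41)

(12, 41)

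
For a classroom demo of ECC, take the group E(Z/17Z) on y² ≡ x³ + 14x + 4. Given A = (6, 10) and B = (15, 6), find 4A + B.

(9, 14)

First 4A:
Repeated addition: build up to 4A.
2A: tangent at (6, 10): λ = (3·6² + 14)/(2·10) ≡ 3/3. 3⁻¹ ≡ 6 (mod 17) since 3·6 = 18 ≡ 1, so λ ≡ 3·6 ≡ 1.
  x = λ² - 6 - 6 = 1 - 12 ≡ 6; y = λ·(6 - 6) - 10 ≡ 7. → (6, 7)
3A: (6, 7) + (6, 10): same x and y₁ ≡ -y₂, so the sum is ∞.
4A: ∞ + (6, 10) = (6, 10) (identity).
4A = (6, 10).
Finally 4A + B:
(6, 10) + (15, 6). λ = (6 - 10)/(15 - 6) ≡ 13/9 mod 17. 9⁻¹ ≡ 2 (mod 17), so λ ≡ 9.
  x = λ² - 6 - 15 = 81 - 21 ≡ 9; y = λ·(6 - 9) - 10 ≡ 14. → (9, 14)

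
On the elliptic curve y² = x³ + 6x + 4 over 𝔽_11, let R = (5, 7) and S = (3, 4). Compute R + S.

(5, 7) + (3, 4). λ = (4 - 7)/(3 - 5) ≡ 8/9 mod 11. 9⁻¹ ≡ 5 (mod 11) since 9·5 = 45 ≡ 1, so λ ≡ 7.
  x = λ² - 5 - 3 = 49 - 8 ≡ 8; y = λ·(5 - 8) - 7 ≡ 5. → (8, 5)

(8, 5)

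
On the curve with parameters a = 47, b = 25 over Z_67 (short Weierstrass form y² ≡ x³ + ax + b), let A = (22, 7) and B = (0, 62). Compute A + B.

(22, 7) + (0, 62). λ = (62 - 7)/(0 - 22) ≡ 55/45 mod 67. 45⁻¹ ≡ 3 (mod 67) since 45·3 = 135 ≡ 1, so λ ≡ 31.
  x = λ² - 22 - 0 = 961 - 22 ≡ 1; y = λ·(22 - 1) - 7 ≡ 41. → (1, 41)

(1, 41)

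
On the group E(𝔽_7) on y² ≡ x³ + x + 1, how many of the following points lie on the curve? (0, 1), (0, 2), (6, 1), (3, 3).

(0, 1): 1² ≡ 1, rhs ≡ 1 → on.
(0, 2): 2² ≡ 4, rhs ≡ 1 → off.
(6, 1): 1² ≡ 1, rhs ≡ 6 → off.
(3, 3): 3² ≡ 2, rhs ≡ 3 → off.

1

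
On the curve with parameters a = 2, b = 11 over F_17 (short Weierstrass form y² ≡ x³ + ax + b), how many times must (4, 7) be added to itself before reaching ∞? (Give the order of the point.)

11

2P: tangent at (4, 7): λ = (3·4² + 2)/(2·7) ≡ 16/14. 14⁻¹ ≡ 11 (mod 17) since 14·11 = 154 ≡ 1, so λ ≡ 16·11 ≡ 6.
  x = λ² - 4 - 4 = 36 - 8 ≡ 11; y = λ·(4 - 11) - 7 ≡ 2. → (11, 2)
3P: (11, 2) + (4, 7). λ = (7 - 2)/(4 - 11) ≡ 5/10 mod 17. 10⁻¹ ≡ 12 (mod 17), so λ ≡ 9.
  x = λ² - 11 - 4 = 81 - 15 ≡ 15; y = λ·(11 - 15) - 2 ≡ 13. → (15, 13)
4P: (15, 13) + (4, 7). λ = (7 - 13)/(4 - 15) ≡ 11/6 mod 17. 6⁻¹ ≡ 3 (mod 17), so λ ≡ 16.
  x = λ² - 15 - 4 = 256 - 19 ≡ 16; y = λ·(15 - 16) - 13 ≡ 5. → (16, 5)
5P: (16, 5) + (4, 7). λ = (7 - 5)/(4 - 16) ≡ 2/5 mod 17. 5⁻¹ ≡ 7 (mod 17), so λ ≡ 14.
  x = λ² - 16 - 4 = 196 - 20 ≡ 6; y = λ·(16 - 6) - 5 ≡ 16. → (6, 16)
6P: (6, 16) + (4, 7). λ = (7 - 16)/(4 - 6) ≡ 8/15 mod 17. 15⁻¹ ≡ 8 (mod 17) since 15·8 = 120 ≡ 1, so λ ≡ 13.
  x = λ² - 6 - 4 = 169 - 10 ≡ 6; y = λ·(6 - 6) - 16 ≡ 1. → (6, 1)
7P: (6, 1) + (4, 7). λ = (7 - 1)/(4 - 6) ≡ 6/15 mod 17. 15⁻¹ ≡ 8 (mod 17), so λ ≡ 14.
  x = λ² - 6 - 4 = 196 - 10 ≡ 16; y = λ·(6 - 16) - 1 ≡ 12. → (16, 12)
8P: (16, 12) + (4, 7). λ = (7 - 12)/(4 - 16) ≡ 12/5 mod 17. 5⁻¹ ≡ 7 (mod 17), so λ ≡ 16.
  x = λ² - 16 - 4 = 256 - 20 ≡ 15; y = λ·(16 - 15) - 12 ≡ 4. → (15, 4)
9P: (15, 4) + (4, 7). λ = (7 - 4)/(4 - 15) ≡ 3/6 mod 17. 6⁻¹ ≡ 3 (mod 17) since 6·3 = 18 ≡ 1, so λ ≡ 9.
  x = λ² - 15 - 4 = 81 - 19 ≡ 11; y = λ·(15 - 11) - 4 ≡ 15. → (11, 15)
10P: (11, 15) + (4, 7). λ = (7 - 15)/(4 - 11) ≡ 9/10 mod 17. 10⁻¹ ≡ 12 (mod 17) since 10·12 = 120 ≡ 1, so λ ≡ 6.
  x = λ² - 11 - 4 = 36 - 15 ≡ 4; y = λ·(11 - 4) - 15 ≡ 10. → (4, 10)
11P: (4, 10) + (4, 7): same x and y₁ ≡ -y₂, so the sum is ∞.
11P = ∞, so the order is 11.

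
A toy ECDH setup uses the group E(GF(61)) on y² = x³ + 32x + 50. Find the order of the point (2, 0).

2P: (2, 0) + (2, 0): same x and y₁ ≡ -y₂, so the sum is 𝒪.
2P = 𝒪, so the order is 2.

2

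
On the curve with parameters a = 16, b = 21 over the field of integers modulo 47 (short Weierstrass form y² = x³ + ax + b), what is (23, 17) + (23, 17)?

(17, 6)

tangent at (23, 17): λ = (3·23² + 16)/(2·17) ≡ 5/34. 34⁻¹ ≡ 18 (mod 47) since 34·18 = 612 ≡ 1, so λ ≡ 5·18 ≡ 43.
  x = λ² - 23 - 23 = 1849 - 46 ≡ 17; y = λ·(23 - 17) - 17 ≡ 6. → (17, 6)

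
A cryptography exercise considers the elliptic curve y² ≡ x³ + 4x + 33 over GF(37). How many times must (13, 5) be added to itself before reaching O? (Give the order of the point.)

2P: tangent at (13, 5): λ = (3·13² + 4)/(2·5) ≡ 30/10. 10⁻¹ ≡ 26 (mod 37), so λ ≡ 30·26 ≡ 3.
  x = λ² - 13 - 13 = 9 - 26 ≡ 20; y = λ·(13 - 20) - 5 ≡ 11. → (20, 11)
3P: (20, 11) + (13, 5). λ = (5 - 11)/(13 - 20) ≡ 31/30 mod 37. 30⁻¹ ≡ 21 (mod 37), so λ ≡ 22.
  x = λ² - 20 - 13 = 484 - 33 ≡ 7; y = λ·(20 - 7) - 11 ≡ 16. → (7, 16)
4P: (7, 16) + (13, 5). λ = (5 - 16)/(13 - 7) ≡ 26/6 mod 37. 6⁻¹ ≡ 31 (mod 37) since 6·31 = 186 ≡ 1, so λ ≡ 29.
  x = λ² - 7 - 13 = 841 - 20 ≡ 7; y = λ·(7 - 7) - 16 ≡ 21. → (7, 21)
5P: (7, 21) + (13, 5). λ = (5 - 21)/(13 - 7) ≡ 21/6 mod 37. 6⁻¹ ≡ 31 (mod 37), so λ ≡ 22.
  x = λ² - 7 - 13 = 484 - 20 ≡ 20; y = λ·(7 - 20) - 21 ≡ 26. → (20, 26)
6P: (20, 26) + (13, 5). λ = (5 - 26)/(13 - 20) ≡ 16/30 mod 37. 30⁻¹ ≡ 21 (mod 37) since 30·21 = 630 ≡ 1, so λ ≡ 3.
  x = λ² - 20 - 13 = 9 - 33 ≡ 13; y = λ·(20 - 13) - 26 ≡ 32. → (13, 32)
7P: (13, 32) + (13, 5): same x and y₁ ≡ -y₂, so the sum is O.
7P = O, so the order is 7.

7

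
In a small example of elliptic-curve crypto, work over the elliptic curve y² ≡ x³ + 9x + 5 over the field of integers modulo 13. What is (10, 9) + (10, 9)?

(10, 4)

tangent at (10, 9): λ = (3·10² + 9)/(2·9) ≡ 10/5. 5⁻¹ ≡ 8 (mod 13) since 5·8 = 40 ≡ 1, so λ ≡ 10·8 ≡ 2.
  x = λ² - 10 - 10 = 4 - 20 ≡ 10; y = λ·(10 - 10) - 9 ≡ 4. → (10, 4)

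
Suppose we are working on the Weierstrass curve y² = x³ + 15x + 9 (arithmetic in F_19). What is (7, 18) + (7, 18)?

(11, 2)

tangent at (7, 18): λ = (3·7² + 15)/(2·18) ≡ 10/17. 17⁻¹ ≡ 9 (mod 19), so λ ≡ 10·9 ≡ 14.
  x = λ² - 7 - 7 = 196 - 14 ≡ 11; y = λ·(7 - 11) - 18 ≡ 2. → (11, 2)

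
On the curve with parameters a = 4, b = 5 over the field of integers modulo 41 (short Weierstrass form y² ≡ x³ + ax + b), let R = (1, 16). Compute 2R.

tangent at (1, 16): λ = (3·1² + 4)/(2·16) ≡ 7/32. 32⁻¹ ≡ 9 (mod 41), so λ ≡ 7·9 ≡ 22.
  x = λ² - 1 - 1 = 484 - 2 ≡ 31; y = λ·(1 - 31) - 16 ≡ 21. → (31, 21)

(31, 21)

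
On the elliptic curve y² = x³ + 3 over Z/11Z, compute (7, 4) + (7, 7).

O

The two points share x = 7 and their y-coordinates satisfy 4 + 7 ≡ 0 (mod 11), so they are inverses. Their sum is the point at infinity.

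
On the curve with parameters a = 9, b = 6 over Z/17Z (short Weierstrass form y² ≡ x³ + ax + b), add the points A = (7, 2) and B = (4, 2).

(7, 2) + (4, 2). λ = (2 - 2)/(4 - 7) ≡ 0/14 mod 17. 14⁻¹ ≡ 11 (mod 17) since 14·11 = 154 ≡ 1, so λ ≡ 0.
  x = λ² - 7 - 4 = 0 - 11 ≡ 6; y = λ·(7 - 6) - 2 ≡ 15. → (6, 15)

(6, 15)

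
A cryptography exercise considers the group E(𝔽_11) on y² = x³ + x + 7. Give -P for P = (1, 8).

(1, 3)

-(1, 8) = (1, -8 mod 11) = (1, 3).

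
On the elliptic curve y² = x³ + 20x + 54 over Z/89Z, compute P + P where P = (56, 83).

tangent at (56, 83): λ = (3·56² + 20)/(2·83) ≡ 83/77. 77⁻¹ ≡ 37 (mod 89), so λ ≡ 83·37 ≡ 45.
  x = λ² - 56 - 56 = 2025 - 112 ≡ 44; y = λ·(56 - 44) - 83 ≡ 12. → (44, 12)

(44, 12)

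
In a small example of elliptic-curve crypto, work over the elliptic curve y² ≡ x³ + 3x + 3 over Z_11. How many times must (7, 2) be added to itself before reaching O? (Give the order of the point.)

4

2P: tangent at (7, 2): λ = (3·7² + 3)/(2·2) ≡ 7/4. 4⁻¹ ≡ 3 (mod 11), so λ ≡ 7·3 ≡ 10.
  x = λ² - 7 - 7 = 100 - 14 ≡ 9; y = λ·(7 - 9) - 2 ≡ 0. → (9, 0)
3P: (9, 0) + (7, 2). λ = (2 - 0)/(7 - 9) ≡ 2/9 mod 11. 9⁻¹ ≡ 5 (mod 11) since 9·5 = 45 ≡ 1, so λ ≡ 10.
  x = λ² - 9 - 7 = 100 - 16 ≡ 7; y = λ·(9 - 7) - 0 ≡ 9. → (7, 9)
4P: (7, 9) + (7, 2): same x and y₁ ≡ -y₂, so the sum is O.
4P = O, so the order is 4.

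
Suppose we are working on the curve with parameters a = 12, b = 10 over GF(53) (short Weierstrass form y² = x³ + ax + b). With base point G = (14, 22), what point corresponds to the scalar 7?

(22, 2)

Repeated addition: build up to 7G.
2G: tangent at (14, 22): λ = (3·14² + 12)/(2·22) ≡ 17/44. 44⁻¹ ≡ 47 (mod 53) since 44·47 = 2068 ≡ 1, so λ ≡ 17·47 ≡ 4.
  x = λ² - 14 - 14 = 16 - 28 ≡ 41; y = λ·(14 - 41) - 22 ≡ 29. → (41, 29)
3G: (41, 29) + (14, 22). λ = (22 - 29)/(14 - 41) ≡ 46/26 mod 53. 26⁻¹ ≡ 51 (mod 53), so λ ≡ 14.
  x = λ² - 41 - 14 = 196 - 55 ≡ 35; y = λ·(41 - 35) - 29 ≡ 2. → (35, 2)
4G: (35, 2) + (14, 22). λ = (22 - 2)/(14 - 35) ≡ 20/32 mod 53. 32⁻¹ ≡ 5 (mod 53) since 32·5 = 160 ≡ 1, so λ ≡ 47.
  x = λ² - 35 - 14 = 2209 - 49 ≡ 40; y = λ·(35 - 40) - 2 ≡ 28. → (40, 28)
5G: (40, 28) + (14, 22). λ = (22 - 28)/(14 - 40) ≡ 47/27 mod 53. 27⁻¹ ≡ 2 (mod 53), so λ ≡ 41.
  x = λ² - 40 - 14 = 1681 - 54 ≡ 37; y = λ·(40 - 37) - 28 ≡ 42. → (37, 42)
6G: (37, 42) + (14, 22). λ = (22 - 42)/(14 - 37) ≡ 33/30 mod 53. 30⁻¹ ≡ 23 (mod 53) since 30·23 = 690 ≡ 1, so λ ≡ 17.
  x = λ² - 37 - 14 = 289 - 51 ≡ 26; y = λ·(37 - 26) - 42 ≡ 39. → (26, 39)
7G: (26, 39) + (14, 22). λ = (22 - 39)/(14 - 26) ≡ 36/41 mod 53. 41⁻¹ ≡ 22 (mod 53), so λ ≡ 50.
  x = λ² - 26 - 14 = 2500 - 40 ≡ 22; y = λ·(26 - 22) - 39 ≡ 2. → (22, 2)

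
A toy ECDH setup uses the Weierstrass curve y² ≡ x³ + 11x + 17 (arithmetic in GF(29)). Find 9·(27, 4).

Write P = (27, 4).
Double-and-add on 9 = (1001)₂. Start with P = (27, 4) for the leading 1-bit.
double: tangent at (27, 4): λ = (3·27² + 11)/(2·4) ≡ 23/8. 8⁻¹ ≡ 11 (mod 29), so λ ≡ 23·11 ≡ 21.
  x = λ² - 27 - 27 = 441 - 54 ≡ 10; y = λ·(27 - 10) - 4 ≡ 5. → (10, 5)
double: tangent at (10, 5): λ = (3·10² + 11)/(2·5) ≡ 21/10. 10⁻¹ ≡ 3 (mod 29) since 10·3 = 30 ≡ 1, so λ ≡ 21·3 ≡ 5.
  x = λ² - 10 - 10 = 25 - 20 ≡ 5; y = λ·(10 - 5) - 5 ≡ 20. → (5, 20)
double: tangent at (5, 20): λ = (3·5² + 11)/(2·20) ≡ 28/11. 11⁻¹ ≡ 8 (mod 29), so λ ≡ 28·8 ≡ 21.
  x = λ² - 5 - 5 = 441 - 10 ≡ 25; y = λ·(5 - 25) - 20 ≡ 24. → (25, 24)
add P: (25, 24) + (27, 4). λ = (4 - 24)/(27 - 25) ≡ 9/2 mod 29. 2⁻¹ ≡ 15 (mod 29), so λ ≡ 19.
  x = λ² - 25 - 27 = 361 - 52 ≡ 19; y = λ·(25 - 19) - 24 ≡ 3. → (19, 3)

(19, 3)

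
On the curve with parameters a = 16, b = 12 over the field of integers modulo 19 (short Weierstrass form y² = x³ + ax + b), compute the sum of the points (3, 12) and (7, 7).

(7, 12)

(3, 12) + (7, 7). λ = (7 - 12)/(7 - 3) ≡ 14/4 mod 19. 4⁻¹ ≡ 5 (mod 19) since 4·5 = 20 ≡ 1, so λ ≡ 13.
  x = λ² - 3 - 7 = 169 - 10 ≡ 7; y = λ·(3 - 7) - 12 ≡ 12. → (7, 12)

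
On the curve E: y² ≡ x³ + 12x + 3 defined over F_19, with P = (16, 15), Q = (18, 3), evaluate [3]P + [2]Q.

(4, 1)

First 3P:
Repeated addition: build up to 3P.
2P: tangent at (16, 15): λ = (3·16² + 12)/(2·15) ≡ 1/11. 11⁻¹ ≡ 7 (mod 19) since 11·7 = 77 ≡ 1, so λ ≡ 1·7 ≡ 7.
  x = λ² - 16 - 16 = 49 - 32 ≡ 17; y = λ·(16 - 17) - 15 ≡ 16. → (17, 16)
3P: (17, 16) + (16, 15). λ = (15 - 16)/(16 - 17) ≡ 18/18 mod 19. 18⁻¹ ≡ 18 (mod 19), so λ ≡ 1.
  x = λ² - 17 - 16 = 1 - 33 ≡ 6; y = λ·(17 - 6) - 16 ≡ 14. → (6, 14)
3P = (6, 14).
Next 2Q:
Repeated addition: build up to 2Q.
2Q: tangent at (18, 3): λ = (3·18² + 12)/(2·3) ≡ 15/6. 6⁻¹ ≡ 16 (mod 19), so λ ≡ 15·16 ≡ 12.
  x = λ² - 18 - 18 = 144 - 36 ≡ 13; y = λ·(18 - 13) - 3 ≡ 0. → (13, 0)
2Q = (13, 0).
Finally 3P + 2Q:
(6, 14) + (13, 0). λ = (0 - 14)/(13 - 6) ≡ 5/7 mod 19. 7⁻¹ ≡ 11 (mod 19) since 7·11 = 77 ≡ 1, so λ ≡ 17.
  x = λ² - 6 - 13 = 289 - 19 ≡ 4; y = λ·(6 - 4) - 14 ≡ 1. → (4, 1)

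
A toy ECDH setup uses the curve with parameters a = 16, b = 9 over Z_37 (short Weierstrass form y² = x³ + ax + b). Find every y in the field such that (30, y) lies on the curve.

x³ + 16x + 9 = 27489 ≡ 35 (mod 37).
35 is a non-residue mod 37; no y exists.

none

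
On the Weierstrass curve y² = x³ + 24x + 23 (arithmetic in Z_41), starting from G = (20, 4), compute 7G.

(7, 1)

Repeated addition: build up to 7G.
2G: tangent at (20, 4): λ = (3·20² + 24)/(2·4) ≡ 35/8. 8⁻¹ ≡ 36 (mod 41) since 8·36 = 288 ≡ 1, so λ ≡ 35·36 ≡ 30.
  x = λ² - 20 - 20 = 900 - 40 ≡ 40; y = λ·(20 - 40) - 4 ≡ 11. → (40, 11)
3G: (40, 11) + (20, 4). λ = (4 - 11)/(20 - 40) ≡ 34/21 mod 41. 21⁻¹ ≡ 2 (mod 41), so λ ≡ 27.
  x = λ² - 40 - 20 = 729 - 60 ≡ 13; y = λ·(40 - 13) - 11 ≡ 21. → (13, 21)
4G: (13, 21) + (20, 4). λ = (4 - 21)/(20 - 13) ≡ 24/7 mod 41. 7⁻¹ ≡ 6 (mod 41), so λ ≡ 21.
  x = λ² - 13 - 20 = 441 - 33 ≡ 39; y = λ·(13 - 39) - 21 ≡ 7. → (39, 7)
5G: (39, 7) + (20, 4). λ = (4 - 7)/(20 - 39) ≡ 38/22 mod 41. 22⁻¹ ≡ 28 (mod 41) since 22·28 = 616 ≡ 1, so λ ≡ 39.
  x = λ² - 39 - 20 = 1521 - 59 ≡ 27; y = λ·(39 - 27) - 7 ≡ 10. → (27, 10)
6G: (27, 10) + (20, 4). λ = (4 - 10)/(20 - 27) ≡ 35/34 mod 41. 34⁻¹ ≡ 35 (mod 41), so λ ≡ 36.
  x = λ² - 27 - 20 = 1296 - 47 ≡ 19; y = λ·(27 - 19) - 10 ≡ 32. → (19, 32)
7G: (19, 32) + (20, 4). λ = (4 - 32)/(20 - 19) ≡ 13/1 mod 41. 1⁻¹ ≡ 1 (mod 41) since 1·1 = 1 ≡ 1, so λ ≡ 13.
  x = λ² - 19 - 20 = 169 - 39 ≡ 7; y = λ·(19 - 7) - 32 ≡ 1. → (7, 1)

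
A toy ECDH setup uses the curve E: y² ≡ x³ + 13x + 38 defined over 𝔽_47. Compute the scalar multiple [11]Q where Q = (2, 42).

(2, 42)

Double-and-add on 11 = (1011)₂. Start with Q = (2, 42) for the leading 1-bit.
double: tangent at (2, 42): λ = (3·2² + 13)/(2·42) ≡ 25/37. 37⁻¹ ≡ 14 (mod 47), so λ ≡ 25·14 ≡ 21.
  x = λ² - 2 - 2 = 441 - 4 ≡ 14; y = λ·(2 - 14) - 42 ≡ 35. → (14, 35)
double: tangent at (14, 35): λ = (3·14² + 13)/(2·35) ≡ 37/23. 23⁻¹ ≡ 45 (mod 47) since 23·45 = 1035 ≡ 1, so λ ≡ 37·45 ≡ 20.
  x = λ² - 14 - 14 = 400 - 28 ≡ 43; y = λ·(14 - 43) - 35 ≡ 43. → (43, 43)
add Q: (43, 43) + (2, 42). λ = (42 - 43)/(2 - 43) ≡ 46/6 mod 47. 6⁻¹ ≡ 8 (mod 47), so λ ≡ 39.
  x = λ² - 43 - 2 = 1521 - 45 ≡ 19; y = λ·(43 - 19) - 43 ≡ 0. → (19, 0)
double: (19, 0) + (19, 0): same x and y₁ ≡ -y₂, so the sum is 𝒪.
add Q: 𝒪 + (2, 42) = (2, 42) (identity).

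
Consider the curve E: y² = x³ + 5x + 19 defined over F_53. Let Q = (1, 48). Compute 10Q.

(15, 36)

Double-and-add on 10 = (1010)₂. Start with Q = (1, 48) for the leading 1-bit.
double: tangent at (1, 48): λ = (3·1² + 5)/(2·48) ≡ 8/43. 43⁻¹ ≡ 37 (mod 53), so λ ≡ 8·37 ≡ 31.
  x = λ² - 1 - 1 = 961 - 2 ≡ 5; y = λ·(1 - 5) - 48 ≡ 40. → (5, 40)
double: tangent at (5, 40): λ = (3·5² + 5)/(2·40) ≡ 27/27. 27⁻¹ ≡ 2 (mod 53) since 27·2 = 54 ≡ 1, so λ ≡ 27·2 ≡ 1.
  x = λ² - 5 - 5 = 1 - 10 ≡ 44; y = λ·(5 - 44) - 40 ≡ 27. → (44, 27)
add Q: (44, 27) + (1, 48). λ = (48 - 27)/(1 - 44) ≡ 21/10 mod 53. 10⁻¹ ≡ 16 (mod 53) since 10·16 = 160 ≡ 1, so λ ≡ 18.
  x = λ² - 44 - 1 = 324 - 45 ≡ 14; y = λ·(44 - 14) - 27 ≡ 36. → (14, 36)
double: tangent at (14, 36): λ = (3·14² + 5)/(2·36) ≡ 10/19. 19⁻¹ ≡ 14 (mod 53) since 19·14 = 266 ≡ 1, so λ ≡ 10·14 ≡ 34.
  x = λ² - 14 - 14 = 1156 - 28 ≡ 15; y = λ·(14 - 15) - 36 ≡ 36. → (15, 36)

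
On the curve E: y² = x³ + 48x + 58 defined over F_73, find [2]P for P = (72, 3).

(56, 60)

tangent at (72, 3): λ = (3·72² + 48)/(2·3) ≡ 51/6. 6⁻¹ ≡ 61 (mod 73) since 6·61 = 366 ≡ 1, so λ ≡ 51·61 ≡ 45.
  x = λ² - 72 - 72 = 2025 - 144 ≡ 56; y = λ·(72 - 56) - 3 ≡ 60. → (56, 60)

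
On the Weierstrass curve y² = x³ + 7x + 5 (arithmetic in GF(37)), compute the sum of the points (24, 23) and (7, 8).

(24, 23) + (7, 8). λ = (8 - 23)/(7 - 24) ≡ 22/20 mod 37. 20⁻¹ ≡ 13 (mod 37) since 20·13 = 260 ≡ 1, so λ ≡ 27.
  x = λ² - 24 - 7 = 729 - 31 ≡ 32; y = λ·(24 - 32) - 23 ≡ 20. → (32, 20)

(32, 20)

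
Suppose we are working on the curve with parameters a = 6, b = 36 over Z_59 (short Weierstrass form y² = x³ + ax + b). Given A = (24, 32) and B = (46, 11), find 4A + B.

First 4A:
Repeated addition: build up to 4A.
2A: tangent at (24, 32): λ = (3·24² + 6)/(2·32) ≡ 23/5. 5⁻¹ ≡ 12 (mod 59), so λ ≡ 23·12 ≡ 40.
  x = λ² - 24 - 24 = 1600 - 48 ≡ 18; y = λ·(24 - 18) - 32 ≡ 31. → (18, 31)
3A: (18, 31) + (24, 32). λ = (32 - 31)/(24 - 18) ≡ 1/6 mod 59. 6⁻¹ ≡ 10 (mod 59), so λ ≡ 10.
  x = λ² - 18 - 24 = 100 - 42 ≡ 58; y = λ·(18 - 58) - 31 ≡ 41. → (58, 41)
4A: (58, 41) + (24, 32). λ = (32 - 41)/(24 - 58) ≡ 50/25 mod 59. 25⁻¹ ≡ 26 (mod 59) since 25·26 = 650 ≡ 1, so λ ≡ 2.
  x = λ² - 58 - 24 = 4 - 82 ≡ 40; y = λ·(58 - 40) - 41 ≡ 54. → (40, 54)
4A = (40, 54).
Finally 4A + B:
(40, 54) + (46, 11). λ = (11 - 54)/(46 - 40) ≡ 16/6 mod 59. 6⁻¹ ≡ 10 (mod 59), so λ ≡ 42.
  x = λ² - 40 - 46 = 1764 - 86 ≡ 26; y = λ·(40 - 26) - 54 ≡ 3. → (26, 3)

(26, 3)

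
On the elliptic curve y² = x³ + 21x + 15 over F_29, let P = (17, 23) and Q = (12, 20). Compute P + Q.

(17, 23) + (12, 20). λ = (20 - 23)/(12 - 17) ≡ 26/24 mod 29. 24⁻¹ ≡ 23 (mod 29), so λ ≡ 18.
  x = λ² - 17 - 12 = 324 - 29 ≡ 5; y = λ·(17 - 5) - 23 ≡ 19. → (5, 19)

(5, 19)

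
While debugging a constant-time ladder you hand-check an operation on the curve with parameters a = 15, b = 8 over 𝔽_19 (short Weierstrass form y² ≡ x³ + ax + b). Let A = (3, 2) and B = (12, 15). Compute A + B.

(3, 2) + (12, 15). λ = (15 - 2)/(12 - 3) ≡ 13/9 mod 19. 9⁻¹ ≡ 17 (mod 19), so λ ≡ 12.
  x = λ² - 3 - 12 = 144 - 15 ≡ 15; y = λ·(3 - 15) - 2 ≡ 6. → (15, 6)

(15, 6)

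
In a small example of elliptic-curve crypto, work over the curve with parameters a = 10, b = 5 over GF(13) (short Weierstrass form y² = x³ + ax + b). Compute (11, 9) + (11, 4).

O

The two points share x = 11 and their y-coordinates satisfy 9 + 4 ≡ 0 (mod 13), so they are inverses. Their sum is the point at infinity.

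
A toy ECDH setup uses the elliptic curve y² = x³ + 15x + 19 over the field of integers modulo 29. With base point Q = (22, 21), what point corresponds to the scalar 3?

Repeated addition: build up to 3Q.
2Q: tangent at (22, 21): λ = (3·22² + 15)/(2·21) ≡ 17/13. 13⁻¹ ≡ 9 (mod 29), so λ ≡ 17·9 ≡ 8.
  x = λ² - 22 - 22 = 64 - 44 ≡ 20; y = λ·(22 - 20) - 21 ≡ 24. → (20, 24)
3Q: (20, 24) + (22, 21). λ = (21 - 24)/(22 - 20) ≡ 26/2 mod 29. 2⁻¹ ≡ 15 (mod 29), so λ ≡ 13.
  x = λ² - 20 - 22 = 169 - 42 ≡ 11; y = λ·(20 - 11) - 24 ≡ 6. → (11, 6)

(11, 6)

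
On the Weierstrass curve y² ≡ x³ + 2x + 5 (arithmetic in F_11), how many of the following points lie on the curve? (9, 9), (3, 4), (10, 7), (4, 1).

(9, 9): 9² ≡ 4, rhs ≡ 4 → on.
(3, 4): 4² ≡ 5, rhs ≡ 5 → on.
(10, 7): 7² ≡ 5, rhs ≡ 2 → off.
(4, 1): 1² ≡ 1, rhs ≡ 0 → off.

2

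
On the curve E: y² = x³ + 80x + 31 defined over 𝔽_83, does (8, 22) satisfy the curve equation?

no

y² = 22² ≡ 69; x³ + 80x + 31 = 1183 ≡ 21 (mod 83). 69 ≠ 21.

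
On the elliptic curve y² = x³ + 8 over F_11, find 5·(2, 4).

(2, 7)

Write P = (2, 4).
Repeated addition: build up to 5P.
2P: tangent at (2, 4): λ = (3·2² + 0)/(2·4) ≡ 1/8. 8⁻¹ ≡ 7 (mod 11), so λ ≡ 1·7 ≡ 7.
  x = λ² - 2 - 2 = 49 - 4 ≡ 1; y = λ·(2 - 1) - 4 ≡ 3. → (1, 3)
3P: (1, 3) + (2, 4). λ = (4 - 3)/(2 - 1) ≡ 1/1 mod 11. 1⁻¹ ≡ 1 (mod 11) since 1·1 = 1 ≡ 1, so λ ≡ 1.
  x = λ² - 1 - 2 = 1 - 3 ≡ 9; y = λ·(1 - 9) - 3 ≡ 0. → (9, 0)
4P: (9, 0) + (2, 4). λ = (4 - 0)/(2 - 9) ≡ 4/4 mod 11. 4⁻¹ ≡ 3 (mod 11), so λ ≡ 1.
  x = λ² - 9 - 2 = 1 - 11 ≡ 1; y = λ·(9 - 1) - 0 ≡ 8. → (1, 8)
5P: (1, 8) + (2, 4). λ = (4 - 8)/(2 - 1) ≡ 7/1 mod 11. 1⁻¹ ≡ 1 (mod 11), so λ ≡ 7.
  x = λ² - 1 - 2 = 49 - 3 ≡ 2; y = λ·(1 - 2) - 8 ≡ 7. → (2, 7)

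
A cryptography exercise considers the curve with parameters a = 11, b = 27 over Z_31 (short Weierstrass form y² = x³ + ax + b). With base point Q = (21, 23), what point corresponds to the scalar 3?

Repeated addition: build up to 3Q.
2Q: tangent at (21, 23): λ = (3·21² + 11)/(2·23) ≡ 1/15. 15⁻¹ ≡ 29 (mod 31), so λ ≡ 1·29 ≡ 29.
  x = λ² - 21 - 21 = 841 - 42 ≡ 24; y = λ·(21 - 24) - 23 ≡ 14. → (24, 14)
3Q: (24, 14) + (21, 23). λ = (23 - 14)/(21 - 24) ≡ 9/28 mod 31. 28⁻¹ ≡ 10 (mod 31) since 28·10 = 280 ≡ 1, so λ ≡ 28.
  x = λ² - 24 - 21 = 784 - 45 ≡ 26; y = λ·(24 - 26) - 14 ≡ 23. → (26, 23)

(26, 23)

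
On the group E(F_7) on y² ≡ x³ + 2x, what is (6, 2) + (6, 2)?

(4, 4)

tangent at (6, 2): λ = (3·6² + 2)/(2·2) ≡ 5/4. 4⁻¹ ≡ 2 (mod 7) since 4·2 = 8 ≡ 1, so λ ≡ 5·2 ≡ 3.
  x = λ² - 6 - 6 = 9 - 12 ≡ 4; y = λ·(6 - 4) - 2 ≡ 4. → (4, 4)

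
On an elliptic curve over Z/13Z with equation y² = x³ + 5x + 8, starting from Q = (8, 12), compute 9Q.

(4, 1)

Repeated addition: build up to 9Q.
2Q: tangent at (8, 12): λ = (3·8² + 5)/(2·12) ≡ 2/11. 11⁻¹ ≡ 6 (mod 13), so λ ≡ 2·6 ≡ 12.
  x = λ² - 8 - 8 = 144 - 16 ≡ 11; y = λ·(8 - 11) - 12 ≡ 4. → (11, 4)
3Q: (11, 4) + (8, 12). λ = (12 - 4)/(8 - 11) ≡ 8/10 mod 13. 10⁻¹ ≡ 4 (mod 13) since 10·4 = 40 ≡ 1, so λ ≡ 6.
  x = λ² - 11 - 8 = 36 - 19 ≡ 4; y = λ·(11 - 4) - 4 ≡ 12. → (4, 12)
4Q: (4, 12) + (8, 12). λ = (12 - 12)/(8 - 4) ≡ 0/4 mod 13. 4⁻¹ ≡ 10 (mod 13) since 4·10 = 40 ≡ 1, so λ ≡ 0.
  x = λ² - 4 - 8 = 0 - 12 ≡ 1; y = λ·(4 - 1) - 12 ≡ 1. → (1, 1)
5Q: (1, 1) + (8, 12). λ = (12 - 1)/(8 - 1) ≡ 11/7 mod 13. 7⁻¹ ≡ 2 (mod 13) since 7·2 = 14 ≡ 1, so λ ≡ 9.
  x = λ² - 1 - 8 = 81 - 9 ≡ 7; y = λ·(1 - 7) - 1 ≡ 10. → (7, 10)
6Q: (7, 10) + (8, 12). λ = (12 - 10)/(8 - 7) ≡ 2/1 mod 13. 1⁻¹ ≡ 1 (mod 13), so λ ≡ 2.
  x = λ² - 7 - 8 = 4 - 15 ≡ 2; y = λ·(7 - 2) - 10 ≡ 0. → (2, 0)
7Q: (2, 0) + (8, 12). λ = (12 - 0)/(8 - 2) ≡ 12/6 mod 13. 6⁻¹ ≡ 11 (mod 13) since 6·11 = 66 ≡ 1, so λ ≡ 2.
  x = λ² - 2 - 8 = 4 - 10 ≡ 7; y = λ·(2 - 7) - 0 ≡ 3. → (7, 3)
8Q: (7, 3) + (8, 12). λ = (12 - 3)/(8 - 7) ≡ 9/1 mod 13. 1⁻¹ ≡ 1 (mod 13), so λ ≡ 9.
  x = λ² - 7 - 8 = 81 - 15 ≡ 1; y = λ·(7 - 1) - 3 ≡ 12. → (1, 12)
9Q: (1, 12) + (8, 12). λ = (12 - 12)/(8 - 1) ≡ 0/7 mod 13. 7⁻¹ ≡ 2 (mod 13) since 7·2 = 14 ≡ 1, so λ ≡ 0.
  x = λ² - 1 - 8 = 0 - 9 ≡ 4; y = λ·(1 - 4) - 12 ≡ 1. → (4, 1)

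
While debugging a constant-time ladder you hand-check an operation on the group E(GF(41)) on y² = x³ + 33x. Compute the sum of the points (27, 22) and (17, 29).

(2, 22)

(27, 22) + (17, 29). λ = (29 - 22)/(17 - 27) ≡ 7/31 mod 41. 31⁻¹ ≡ 4 (mod 41), so λ ≡ 28.
  x = λ² - 27 - 17 = 784 - 44 ≡ 2; y = λ·(27 - 2) - 22 ≡ 22. → (2, 22)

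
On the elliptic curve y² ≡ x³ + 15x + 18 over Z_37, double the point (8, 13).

tangent at (8, 13): λ = (3·8² + 15)/(2·13) ≡ 22/26. 26⁻¹ ≡ 10 (mod 37) since 26·10 = 260 ≡ 1, so λ ≡ 22·10 ≡ 35.
  x = λ² - 8 - 8 = 1225 - 16 ≡ 25; y = λ·(8 - 25) - 13 ≡ 21. → (25, 21)

(25, 21)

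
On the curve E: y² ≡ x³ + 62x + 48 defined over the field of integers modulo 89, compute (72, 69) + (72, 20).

The two points share x = 72 and their y-coordinates satisfy 69 + 20 ≡ 0 (mod 89), so they are inverses. Their sum is O.

O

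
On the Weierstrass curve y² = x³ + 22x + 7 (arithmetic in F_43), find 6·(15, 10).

(41, 16)

Write P = (15, 10).
Double-and-add on 6 = (110)₂. Start with P = (15, 10) for the leading 1-bit.
double: tangent at (15, 10): λ = (3·15² + 22)/(2·10) ≡ 9/20. 20⁻¹ ≡ 28 (mod 43), so λ ≡ 9·28 ≡ 37.
  x = λ² - 15 - 15 = 1369 - 30 ≡ 6; y = λ·(15 - 6) - 10 ≡ 22. → (6, 22)
add P: (6, 22) + (15, 10). λ = (10 - 22)/(15 - 6) ≡ 31/9 mod 43. 9⁻¹ ≡ 24 (mod 43) since 9·24 = 216 ≡ 1, so λ ≡ 13.
  x = λ² - 6 - 15 = 169 - 21 ≡ 19; y = λ·(6 - 19) - 22 ≡ 24. → (19, 24)
double: tangent at (19, 24): λ = (3·19² + 22)/(2·24) ≡ 30/5. 5⁻¹ ≡ 26 (mod 43) since 5·26 = 130 ≡ 1, so λ ≡ 30·26 ≡ 6.
  x = λ² - 19 - 19 = 36 - 38 ≡ 41; y = λ·(19 - 41) - 24 ≡ 16. → (41, 16)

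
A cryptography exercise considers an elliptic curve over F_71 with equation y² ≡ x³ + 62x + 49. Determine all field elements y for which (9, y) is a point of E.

x³ + 62x + 49 = 1336 ≡ 58 (mod 71).
Square roots of 58 mod 71: 22 and 49 (since 22² = 484 ≡ 58).

22, 49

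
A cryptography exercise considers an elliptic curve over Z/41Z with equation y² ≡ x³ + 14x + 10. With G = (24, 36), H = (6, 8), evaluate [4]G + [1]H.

First 4G:
Repeated addition: build up to 4G.
2G: tangent at (24, 36): λ = (3·24² + 14)/(2·36) ≡ 20/31. 31⁻¹ ≡ 4 (mod 41) since 31·4 = 124 ≡ 1, so λ ≡ 20·4 ≡ 39.
  x = λ² - 24 - 24 = 1521 - 48 ≡ 38; y = λ·(24 - 38) - 36 ≡ 33. → (38, 33)
3G: (38, 33) + (24, 36). λ = (36 - 33)/(24 - 38) ≡ 3/27 mod 41. 27⁻¹ ≡ 38 (mod 41), so λ ≡ 32.
  x = λ² - 38 - 24 = 1024 - 62 ≡ 19; y = λ·(38 - 19) - 33 ≡ 1. → (19, 1)
4G: (19, 1) + (24, 36). λ = (36 - 1)/(24 - 19) ≡ 35/5 mod 41. 5⁻¹ ≡ 33 (mod 41) since 5·33 = 165 ≡ 1, so λ ≡ 7.
  x = λ² - 19 - 24 = 49 - 43 ≡ 6; y = λ·(19 - 6) - 1 ≡ 8. → (6, 8)
4G = (6, 8).
Finally 4G + H:
tangent at (6, 8): λ = (3·6² + 14)/(2·8) ≡ 40/16. 16⁻¹ ≡ 18 (mod 41) since 16·18 = 288 ≡ 1, so λ ≡ 40·18 ≡ 23.
  x = λ² - 6 - 6 = 529 - 12 ≡ 25; y = λ·(6 - 25) - 8 ≡ 6. → (25, 6)

(25, 6)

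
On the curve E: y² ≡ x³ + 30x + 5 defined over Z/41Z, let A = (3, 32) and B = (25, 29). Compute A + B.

(3, 32) + (25, 29). λ = (29 - 32)/(25 - 3) ≡ 38/22 mod 41. 22⁻¹ ≡ 28 (mod 41) since 22·28 = 616 ≡ 1, so λ ≡ 39.
  x = λ² - 3 - 25 = 1521 - 28 ≡ 17; y = λ·(3 - 17) - 32 ≡ 37. → (17, 37)

(17, 37)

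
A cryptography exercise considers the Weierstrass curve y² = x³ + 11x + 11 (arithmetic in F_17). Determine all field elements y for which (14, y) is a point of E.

6, 11

x³ + 11x + 11 = 2909 ≡ 2 (mod 17).
Square roots of 2 mod 17: 6 and 11 (since 6² = 36 ≡ 2).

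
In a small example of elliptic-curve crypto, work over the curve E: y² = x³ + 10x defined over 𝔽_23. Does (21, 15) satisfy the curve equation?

yes

y² = 15² ≡ 18; x³ + 10x + 0 = 9471 ≡ 18 (mod 23). 18 = 18.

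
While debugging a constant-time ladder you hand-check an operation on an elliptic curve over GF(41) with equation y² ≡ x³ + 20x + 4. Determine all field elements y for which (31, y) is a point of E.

none

x³ + 20x + 4 = 30415 ≡ 34 (mod 41).
34 is a non-residue mod 41; no y exists.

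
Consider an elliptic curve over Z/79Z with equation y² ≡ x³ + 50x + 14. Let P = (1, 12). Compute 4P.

Repeated addition: build up to 4P.
2P: tangent at (1, 12): λ = (3·1² + 50)/(2·12) ≡ 53/24. 24⁻¹ ≡ 56 (mod 79), so λ ≡ 53·56 ≡ 45.
  x = λ² - 1 - 1 = 2025 - 2 ≡ 48; y = λ·(1 - 48) - 12 ≡ 6. → (48, 6)
3P: (48, 6) + (1, 12). λ = (12 - 6)/(1 - 48) ≡ 6/32 mod 79. 32⁻¹ ≡ 42 (mod 79), so λ ≡ 15.
  x = λ² - 48 - 1 = 225 - 49 ≡ 18; y = λ·(48 - 18) - 6 ≡ 49. → (18, 49)
4P: (18, 49) + (1, 12). λ = (12 - 49)/(1 - 18) ≡ 42/62 mod 79. 62⁻¹ ≡ 65 (mod 79) since 62·65 = 4030 ≡ 1, so λ ≡ 44.
  x = λ² - 18 - 1 = 1936 - 19 ≡ 21; y = λ·(18 - 21) - 49 ≡ 56. → (21, 56)

(21, 56)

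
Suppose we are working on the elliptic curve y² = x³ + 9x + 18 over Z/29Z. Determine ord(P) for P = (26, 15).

2P: tangent at (26, 15): λ = (3·26² + 9)/(2·15) ≡ 7/1. 1⁻¹ ≡ 1 (mod 29), so λ ≡ 7·1 ≡ 7.
  x = λ² - 26 - 26 = 49 - 52 ≡ 26; y = λ·(26 - 26) - 15 ≡ 14. → (26, 14)
3P: (26, 14) + (26, 15): same x and y₁ ≡ -y₂, so the sum is O.
3P = O, so the order is 3.

3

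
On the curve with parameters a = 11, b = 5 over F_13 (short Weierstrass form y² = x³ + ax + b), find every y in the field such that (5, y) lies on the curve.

x³ + 11x + 5 = 185 ≡ 3 (mod 13).
Square roots of 3 mod 13: 4 and 9 (since 4² = 16 ≡ 3).

4, 9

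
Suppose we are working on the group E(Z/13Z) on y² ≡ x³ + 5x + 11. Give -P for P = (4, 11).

(4, 2)

-(4, 11) = (4, -11 mod 13) = (4, 2).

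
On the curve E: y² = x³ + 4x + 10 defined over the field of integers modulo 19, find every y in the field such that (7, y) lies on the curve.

x³ + 4x + 10 = 381 ≡ 1 (mod 19).
Square roots of 1 mod 19: 1 and 18 (since 1² = 1 ≡ 1).

1, 18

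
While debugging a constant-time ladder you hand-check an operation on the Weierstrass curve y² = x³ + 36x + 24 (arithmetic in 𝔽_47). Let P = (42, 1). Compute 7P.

Double-and-add on 7 = (111)₂. Start with P = (42, 1) for the leading 1-bit.
double: tangent at (42, 1): λ = (3·42² + 36)/(2·1) ≡ 17/2. 2⁻¹ ≡ 24 (mod 47), so λ ≡ 17·24 ≡ 32.
  x = λ² - 42 - 42 = 1024 - 84 ≡ 0; y = λ·(42 - 0) - 1 ≡ 27. → (0, 27)
add P: (0, 27) + (42, 1). λ = (1 - 27)/(42 - 0) ≡ 21/42 mod 47. 42⁻¹ ≡ 28 (mod 47), so λ ≡ 24.
  x = λ² - 0 - 42 = 576 - 42 ≡ 17; y = λ·(0 - 17) - 27 ≡ 35. → (17, 35)
double: tangent at (17, 35): λ = (3·17² + 36)/(2·35) ≡ 10/23. 23⁻¹ ≡ 45 (mod 47) since 23·45 = 1035 ≡ 1, so λ ≡ 10·45 ≡ 27.
  x = λ² - 17 - 17 = 729 - 34 ≡ 37; y = λ·(17 - 37) - 35 ≡ 36. → (37, 36)
add P: (37, 36) + (42, 1). λ = (1 - 36)/(42 - 37) ≡ 12/5 mod 47. 5⁻¹ ≡ 19 (mod 47) since 5·19 = 95 ≡ 1, so λ ≡ 40.
  x = λ² - 37 - 42 = 1600 - 79 ≡ 17; y = λ·(37 - 17) - 36 ≡ 12. → (17, 12)

(17, 12)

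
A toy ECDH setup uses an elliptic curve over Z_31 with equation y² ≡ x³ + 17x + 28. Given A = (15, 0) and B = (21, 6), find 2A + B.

First 2A:
Repeated addition: build up to 2A.
2A: (15, 0) + (15, 0): same x and y₁ ≡ -y₂, so the sum is ∞.
2A = ∞.
Finally 2A + B:
∞ + (21, 6) = (21, 6) (identity).

(21, 6)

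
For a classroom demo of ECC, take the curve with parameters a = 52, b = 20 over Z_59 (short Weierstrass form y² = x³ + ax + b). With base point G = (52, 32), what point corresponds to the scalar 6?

(19, 16)

Repeated addition: build up to 6G.
2G: tangent at (52, 32): λ = (3·52² + 52)/(2·32) ≡ 22/5. 5⁻¹ ≡ 12 (mod 59), so λ ≡ 22·12 ≡ 28.
  x = λ² - 52 - 52 = 784 - 104 ≡ 31; y = λ·(52 - 31) - 32 ≡ 25. → (31, 25)
3G: (31, 25) + (52, 32). λ = (32 - 25)/(52 - 31) ≡ 7/21 mod 59. 21⁻¹ ≡ 45 (mod 59), so λ ≡ 20.
  x = λ² - 31 - 52 = 400 - 83 ≡ 22; y = λ·(31 - 22) - 25 ≡ 37. → (22, 37)
4G: (22, 37) + (52, 32). λ = (32 - 37)/(52 - 22) ≡ 54/30 mod 59. 30⁻¹ ≡ 2 (mod 59) since 30·2 = 60 ≡ 1, so λ ≡ 49.
  x = λ² - 22 - 52 = 2401 - 74 ≡ 26; y = λ·(22 - 26) - 37 ≡ 3. → (26, 3)
5G: (26, 3) + (52, 32). λ = (32 - 3)/(52 - 26) ≡ 29/26 mod 59. 26⁻¹ ≡ 25 (mod 59) since 26·25 = 650 ≡ 1, so λ ≡ 17.
  x = λ² - 26 - 52 = 289 - 78 ≡ 34; y = λ·(26 - 34) - 3 ≡ 38. → (34, 38)
6G: (34, 38) + (52, 32). λ = (32 - 38)/(52 - 34) ≡ 53/18 mod 59. 18⁻¹ ≡ 23 (mod 59), so λ ≡ 39.
  x = λ² - 34 - 52 = 1521 - 86 ≡ 19; y = λ·(34 - 19) - 38 ≡ 16. → (19, 16)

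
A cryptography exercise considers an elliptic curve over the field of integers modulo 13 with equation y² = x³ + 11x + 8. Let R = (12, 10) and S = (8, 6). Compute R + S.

(7, 8)

(12, 10) + (8, 6). λ = (6 - 10)/(8 - 12) ≡ 9/9 mod 13. 9⁻¹ ≡ 3 (mod 13), so λ ≡ 1.
  x = λ² - 12 - 8 = 1 - 20 ≡ 7; y = λ·(12 - 7) - 10 ≡ 8. → (7, 8)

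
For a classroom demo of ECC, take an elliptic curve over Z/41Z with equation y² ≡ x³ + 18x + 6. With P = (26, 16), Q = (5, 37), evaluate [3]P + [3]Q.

First 3P:
Repeated addition: build up to 3P.
2P: tangent at (26, 16): λ = (3·26² + 18)/(2·16) ≡ 37/32. 32⁻¹ ≡ 9 (mod 41), so λ ≡ 37·9 ≡ 5.
  x = λ² - 26 - 26 = 25 - 52 ≡ 14; y = λ·(26 - 14) - 16 ≡ 3. → (14, 3)
3P: (14, 3) + (26, 16). λ = (16 - 3)/(26 - 14) ≡ 13/12 mod 41. 12⁻¹ ≡ 24 (mod 41), so λ ≡ 25.
  x = λ² - 14 - 26 = 625 - 40 ≡ 11; y = λ·(14 - 11) - 3 ≡ 31. → (11, 31)
3P = (11, 31).
Next 3Q:
Repeated addition: build up to 3Q.
2Q: tangent at (5, 37): λ = (3·5² + 18)/(2·37) ≡ 11/33. 33⁻¹ ≡ 5 (mod 41) since 33·5 = 165 ≡ 1, so λ ≡ 11·5 ≡ 14.
  x = λ² - 5 - 5 = 196 - 10 ≡ 22; y = λ·(5 - 22) - 37 ≡ 12. → (22, 12)
3Q: (22, 12) + (5, 37). λ = (37 - 12)/(5 - 22) ≡ 25/24 mod 41. 24⁻¹ ≡ 12 (mod 41), so λ ≡ 13.
  x = λ² - 22 - 5 = 169 - 27 ≡ 19; y = λ·(22 - 19) - 12 ≡ 27. → (19, 27)
3Q = (19, 27).
Finally 3P + 3Q:
(11, 31) + (19, 27). λ = (27 - 31)/(19 - 11) ≡ 37/8 mod 41. 8⁻¹ ≡ 36 (mod 41), so λ ≡ 20.
  x = λ² - 11 - 19 = 400 - 30 ≡ 1; y = λ·(11 - 1) - 31 ≡ 5. → (1, 5)

(1, 5)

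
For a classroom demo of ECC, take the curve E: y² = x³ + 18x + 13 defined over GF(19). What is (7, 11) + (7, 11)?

tangent at (7, 11): λ = (3·7² + 18)/(2·11) ≡ 13/3. 3⁻¹ ≡ 13 (mod 19), so λ ≡ 13·13 ≡ 17.
  x = λ² - 7 - 7 = 289 - 14 ≡ 9; y = λ·(7 - 9) - 11 ≡ 12. → (9, 12)

(9, 12)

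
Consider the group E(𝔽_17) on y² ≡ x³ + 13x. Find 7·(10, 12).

(10, 5)

Write Q = (10, 12).
Double-and-add on 7 = (111)₂. Start with Q = (10, 12) for the leading 1-bit.
double: tangent at (10, 12): λ = (3·10² + 13)/(2·12) ≡ 7/7. 7⁻¹ ≡ 5 (mod 17) since 7·5 = 35 ≡ 1, so λ ≡ 7·5 ≡ 1.
  x = λ² - 10 - 10 = 1 - 20 ≡ 15; y = λ·(10 - 15) - 12 ≡ 0. → (15, 0)
add Q: (15, 0) + (10, 12). λ = (12 - 0)/(10 - 15) ≡ 12/12 mod 17. 12⁻¹ ≡ 10 (mod 17), so λ ≡ 1.
  x = λ² - 15 - 10 = 1 - 25 ≡ 10; y = λ·(15 - 10) - 0 ≡ 5. → (10, 5)
double: tangent at (10, 5): λ = (3·10² + 13)/(2·5) ≡ 7/10. 10⁻¹ ≡ 12 (mod 17), so λ ≡ 7·12 ≡ 16.
  x = λ² - 10 - 10 = 256 - 20 ≡ 15; y = λ·(10 - 15) - 5 ≡ 0. → (15, 0)
add Q: (15, 0) + (10, 12). λ = (12 - 0)/(10 - 15) ≡ 12/12 mod 17. 12⁻¹ ≡ 10 (mod 17) since 12·10 = 120 ≡ 1, so λ ≡ 1.
  x = λ² - 15 - 10 = 1 - 25 ≡ 10; y = λ·(15 - 10) - 0 ≡ 5. → (10, 5)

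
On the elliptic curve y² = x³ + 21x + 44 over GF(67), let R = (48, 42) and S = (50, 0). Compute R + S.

(48, 42) + (50, 0). λ = (0 - 42)/(50 - 48) ≡ 25/2 mod 67. 2⁻¹ ≡ 34 (mod 67), so λ ≡ 46.
  x = λ² - 48 - 50 = 2116 - 98 ≡ 8; y = λ·(48 - 8) - 42 ≡ 56. → (8, 56)

(8, 56)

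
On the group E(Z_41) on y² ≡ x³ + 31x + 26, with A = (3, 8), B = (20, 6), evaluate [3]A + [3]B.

(34, 32)

First 3A:
Repeated addition: build up to 3A.
2A: tangent at (3, 8): λ = (3·3² + 31)/(2·8) ≡ 17/16. 16⁻¹ ≡ 18 (mod 41) since 16·18 = 288 ≡ 1, so λ ≡ 17·18 ≡ 19.
  x = λ² - 3 - 3 = 361 - 6 ≡ 27; y = λ·(3 - 27) - 8 ≡ 28. → (27, 28)
3A: (27, 28) + (3, 8). λ = (8 - 28)/(3 - 27) ≡ 21/17 mod 41. 17⁻¹ ≡ 29 (mod 41), so λ ≡ 35.
  x = λ² - 27 - 3 = 1225 - 30 ≡ 6; y = λ·(27 - 6) - 28 ≡ 10. → (6, 10)
3A = (6, 10).
Next 3B:
Repeated addition: build up to 3B.
2B: tangent at (20, 6): λ = (3·20² + 31)/(2·6) ≡ 1/12. 12⁻¹ ≡ 24 (mod 41), so λ ≡ 1·24 ≡ 24.
  x = λ² - 20 - 20 = 576 - 40 ≡ 3; y = λ·(20 - 3) - 6 ≡ 33. → (3, 33)
3B: (3, 33) + (20, 6). λ = (6 - 33)/(20 - 3) ≡ 14/17 mod 41. 17⁻¹ ≡ 29 (mod 41) since 17·29 = 493 ≡ 1, so λ ≡ 37.
  x = λ² - 3 - 20 = 1369 - 23 ≡ 34; y = λ·(3 - 34) - 33 ≡ 9. → (34, 9)
3B = (34, 9).
Finally 3A + 3B:
(6, 10) + (34, 9). λ = (9 - 10)/(34 - 6) ≡ 40/28 mod 41. 28⁻¹ ≡ 22 (mod 41) since 28·22 = 616 ≡ 1, so λ ≡ 19.
  x = λ² - 6 - 34 = 361 - 40 ≡ 34; y = λ·(6 - 34) - 10 ≡ 32. → (34, 32)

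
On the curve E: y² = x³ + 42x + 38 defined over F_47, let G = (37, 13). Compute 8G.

(27, 9)

Double-and-add on 8 = (1000)₂. Start with G = (37, 13) for the leading 1-bit.
double: tangent at (37, 13): λ = (3·37² + 42)/(2·13) ≡ 13/26. 26⁻¹ ≡ 38 (mod 47) since 26·38 = 988 ≡ 1, so λ ≡ 13·38 ≡ 24.
  x = λ² - 37 - 37 = 576 - 74 ≡ 32; y = λ·(37 - 32) - 13 ≡ 13. → (32, 13)
double: tangent at (32, 13): λ = (3·32² + 42)/(2·13) ≡ 12/26. 26⁻¹ ≡ 38 (mod 47) since 26·38 = 988 ≡ 1, so λ ≡ 12·38 ≡ 33.
  x = λ² - 32 - 32 = 1089 - 64 ≡ 38; y = λ·(32 - 38) - 13 ≡ 24. → (38, 24)
double: tangent at (38, 24): λ = (3·38² + 42)/(2·24) ≡ 3/1. 1⁻¹ ≡ 1 (mod 47) since 1·1 = 1 ≡ 1, so λ ≡ 3·1 ≡ 3.
  x = λ² - 38 - 38 = 9 - 76 ≡ 27; y = λ·(38 - 27) - 24 ≡ 9. → (27, 9)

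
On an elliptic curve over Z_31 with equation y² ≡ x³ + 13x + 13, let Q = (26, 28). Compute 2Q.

(15, 7)

tangent at (26, 28): λ = (3·26² + 13)/(2·28) ≡ 26/25. 25⁻¹ ≡ 5 (mod 31) since 25·5 = 125 ≡ 1, so λ ≡ 26·5 ≡ 6.
  x = λ² - 26 - 26 = 36 - 52 ≡ 15; y = λ·(26 - 15) - 28 ≡ 7. → (15, 7)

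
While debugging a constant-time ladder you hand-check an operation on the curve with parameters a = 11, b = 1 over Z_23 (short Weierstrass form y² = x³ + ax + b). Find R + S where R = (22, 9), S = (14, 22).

(22, 9) + (14, 22). λ = (22 - 9)/(14 - 22) ≡ 13/15 mod 23. 15⁻¹ ≡ 20 (mod 23), so λ ≡ 7.
  x = λ² - 22 - 14 = 49 - 36 ≡ 13; y = λ·(22 - 13) - 9 ≡ 8. → (13, 8)

(13, 8)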